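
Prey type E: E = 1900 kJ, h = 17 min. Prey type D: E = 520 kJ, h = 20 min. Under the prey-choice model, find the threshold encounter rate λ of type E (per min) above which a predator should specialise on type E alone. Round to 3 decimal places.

0.018 per min

At the threshold, the rate on type E alone equals the profitability of type D: λ·1900/(1 + λ·17) = 520/20 = 26.
Rearranging, λ(1900 − 26×17) = 26, so λ = 26/1458 = 0.01783 per min.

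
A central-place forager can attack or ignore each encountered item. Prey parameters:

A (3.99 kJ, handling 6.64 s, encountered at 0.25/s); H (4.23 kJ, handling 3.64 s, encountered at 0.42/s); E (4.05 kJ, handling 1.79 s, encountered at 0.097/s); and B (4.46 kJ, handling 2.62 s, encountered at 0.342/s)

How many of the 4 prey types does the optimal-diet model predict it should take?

3

Profitabilities (E/h, kJ/s): E 2.26, B 1.7, H 1.16, A 0.601. Add prey in this order while the next type's profitability exceeds the intake rate on those already taken.
Rate on top 1: 0.3347. B: 1.7 > 0.3347 → include.
Rate on top 2: 0.9268. H: 1.16 > 0.9268 → include.
Rate on top 3: 1.027. A: 0.601 < 1.027 → exclude; stop.
Optimal diet: E, B, H — 3 of 4 types.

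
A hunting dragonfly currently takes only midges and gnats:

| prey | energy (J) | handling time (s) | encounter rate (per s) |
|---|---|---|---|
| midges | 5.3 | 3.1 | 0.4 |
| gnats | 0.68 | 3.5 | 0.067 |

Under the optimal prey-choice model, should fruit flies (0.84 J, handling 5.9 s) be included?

No

Current rate: (0.4×5.3 + 0.067×0.68)/(1 + 0.4×3.1 + 0.067×3.5) = 0.8752 J/s.
Profitability of fruit flies: 0.84/5.9 = 0.1424 J/s.
0.1424 < 0.8752, so adding fruit flies would lower the average — exclude it.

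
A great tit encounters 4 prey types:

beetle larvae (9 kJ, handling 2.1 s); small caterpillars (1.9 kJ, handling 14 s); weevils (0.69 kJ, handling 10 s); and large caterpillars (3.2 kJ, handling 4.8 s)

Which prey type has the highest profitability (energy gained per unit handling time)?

In descending order of E/h:
beetle larvae: 9/2.1 = 4.29 kJ/s
large caterpillars: 3.2/4.8 = 0.667 kJ/s
small caterpillars: 1.9/14 = 0.136 kJ/s
weevils: 0.69/10 = 0.069 kJ/s

beetle larvae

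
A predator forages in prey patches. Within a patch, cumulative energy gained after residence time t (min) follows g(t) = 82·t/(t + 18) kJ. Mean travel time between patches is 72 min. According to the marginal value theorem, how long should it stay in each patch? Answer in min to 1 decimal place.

36.0 min

Maximise g(t)/(T+t): set derivative to zero → g'(t)(T+t) = g(t).
g'(t) = 82·18/(t + 18)². Setting 82·18/(t+18)² = 82t/[(t+18)(72+t)] gives 18(72+t) = t(t+18), so t² = 18×72 = 1296.
t* = √1296 = 36 min.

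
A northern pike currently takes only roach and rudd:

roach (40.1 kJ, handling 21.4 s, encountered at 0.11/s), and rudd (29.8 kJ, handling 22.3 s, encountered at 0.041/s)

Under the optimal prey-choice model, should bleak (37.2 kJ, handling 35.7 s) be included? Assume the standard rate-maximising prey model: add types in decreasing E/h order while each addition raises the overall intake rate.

No

Intake rate on the current diet: R = (0.11×40.1 + 0.041×29.8) / (1 + 0.11×21.4 + 0.041×22.3) = 5.633/4.268 = 1.32 kJ/s.
bleak: E/h = 37.2/35.7 = 1.042 kJ/s.
1.042 < 1.32, so adding bleak would lower the average — exclude it.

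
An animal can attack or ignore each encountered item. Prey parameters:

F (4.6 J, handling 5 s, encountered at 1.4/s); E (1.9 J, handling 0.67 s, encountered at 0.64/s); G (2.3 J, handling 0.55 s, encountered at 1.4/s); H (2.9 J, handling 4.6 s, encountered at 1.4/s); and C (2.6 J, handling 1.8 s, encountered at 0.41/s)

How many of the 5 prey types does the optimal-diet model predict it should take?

Profitabilities (E/h, J/s): G 4.18, E 2.84, C 1.44, F 0.92, H 0.63. Add prey in this order while the next type's profitability exceeds the intake rate on those already taken.
Rate on top 1: 1.819. E: 2.84 > 1.819 → include.
Rate on top 2: 2.017. C: 1.44 < 2.017 → exclude; stop.
Optimal diet: G, E — 2 of 5 types.

2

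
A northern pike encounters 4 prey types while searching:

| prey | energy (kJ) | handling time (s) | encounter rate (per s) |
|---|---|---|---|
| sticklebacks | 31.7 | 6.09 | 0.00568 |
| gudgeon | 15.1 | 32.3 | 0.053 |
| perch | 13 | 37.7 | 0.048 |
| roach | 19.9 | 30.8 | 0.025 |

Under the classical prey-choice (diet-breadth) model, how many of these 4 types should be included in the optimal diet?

3

E/h in descending order: sticklebacks 5.21, roach 0.646, gudgeon 0.467, perch 0.345 kJ/s. The optimal diet is the largest prefix of this list for which every included type satisfies E_i/h_i > R on the types above it.
Rate on top 1: 0.174. roach: 0.646 > 0.174 → include.
Rate on top 2: 0.3755. gudgeon: 0.467 > 0.3755 → include.
Rate on top 3: 0.4203. perch: 0.345 < 0.4203 → exclude; stop.
Optimal diet: sticklebacks, roach, gudgeon — 3 of 4 types.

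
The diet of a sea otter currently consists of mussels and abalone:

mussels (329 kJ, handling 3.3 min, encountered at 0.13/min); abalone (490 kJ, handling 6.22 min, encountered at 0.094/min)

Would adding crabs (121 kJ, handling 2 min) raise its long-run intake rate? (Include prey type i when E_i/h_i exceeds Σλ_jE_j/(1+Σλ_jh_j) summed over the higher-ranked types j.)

Current rate: (0.13×329 + 0.094×490)/(1 + 0.13×3.3 + 0.094×6.22) = 44.11 kJ/min.
Profitability of crabs: 121/2 = 60.5 kJ/min.
60.5 > 44.11, so adding crabs raises the average — include it.

Yes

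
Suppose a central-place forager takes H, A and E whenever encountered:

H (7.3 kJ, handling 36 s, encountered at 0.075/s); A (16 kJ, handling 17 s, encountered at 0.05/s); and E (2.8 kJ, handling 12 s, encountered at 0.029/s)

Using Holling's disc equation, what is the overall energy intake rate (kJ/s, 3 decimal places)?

0.292 kJ/s

R = Σλ_iE_i / (1 + Σλ_ih_i)
Numerator: 0.075×7.3 + 0.05×16 + 0.029×2.8 = 1.429
Denominator: 1 + 0.075×36 + 0.05×17 + 0.029×12 = 4.898
R = 1.429/4.898 = 0.2917 kJ/s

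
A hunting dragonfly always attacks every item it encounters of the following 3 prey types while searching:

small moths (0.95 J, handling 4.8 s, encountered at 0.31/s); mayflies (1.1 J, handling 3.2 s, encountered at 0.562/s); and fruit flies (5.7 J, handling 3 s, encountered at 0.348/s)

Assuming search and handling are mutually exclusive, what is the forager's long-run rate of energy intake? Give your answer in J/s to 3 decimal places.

0.543 J/s

R = Σλ_iE_i / (1 + Σλ_ih_i)
Numerator: 0.31×0.95 + 0.562×1.1 + 0.348×5.7 = 2.896
Denominator: 1 + 0.31×4.8 + 0.562×3.2 + 0.348×3 = 5.33
R = 2.896/5.33 = 0.5434 J/s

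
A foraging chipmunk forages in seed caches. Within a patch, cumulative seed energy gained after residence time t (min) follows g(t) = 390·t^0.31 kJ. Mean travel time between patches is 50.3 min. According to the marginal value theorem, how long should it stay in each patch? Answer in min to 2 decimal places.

By the marginal value theorem, leave when the instantaneous gain rate g'(t) equals the habitat-wide average g(t)/(T + t).
g'(t) = 0.31·390·t^-0.69. Setting 0.31·390·t^-0.69 = 390·t^0.31/(50.3+t) gives 0.31(50.3+t) = t, so 0.69·t = 0.31×50.3.
t* = 0.31×50.3/0.69 = 22.6 min.

22.60 min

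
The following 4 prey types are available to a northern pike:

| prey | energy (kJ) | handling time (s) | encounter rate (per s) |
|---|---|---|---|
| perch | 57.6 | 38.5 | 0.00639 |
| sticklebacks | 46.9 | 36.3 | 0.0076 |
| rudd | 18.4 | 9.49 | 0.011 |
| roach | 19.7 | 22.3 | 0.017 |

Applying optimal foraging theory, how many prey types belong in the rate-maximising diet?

E/h in descending order: rudd 1.94, perch 1.5, sticklebacks 1.29, roach 0.883 kJ/s. The optimal diet is the largest prefix of this list for which every included type satisfies E_i/h_i > R on the types above it.
Rate on top 1: 0.1833. perch: 1.5 > 0.1833 → include.
Rate on top 2: 0.4224. sticklebacks: 1.29 > 0.4224 → include.
Rate on top 3: 0.57. roach: 0.883 > 0.57 → include.
Optimal diet: rudd, perch, sticklebacks, roach — 4 of 4 types.

4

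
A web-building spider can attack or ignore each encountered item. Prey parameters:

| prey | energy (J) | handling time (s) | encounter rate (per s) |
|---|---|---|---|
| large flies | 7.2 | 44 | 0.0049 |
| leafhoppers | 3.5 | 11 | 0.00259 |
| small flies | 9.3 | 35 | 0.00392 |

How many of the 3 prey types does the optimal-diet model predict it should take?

E/h in descending order: leafhoppers 0.318, small flies 0.266, large flies 0.164 J/s. The optimal diet is the largest prefix of this list for which every included type satisfies E_i/h_i > R on the types above it.
Rate on top 1: 0.008814. small flies: 0.266 > 0.008814 → include.
Rate on top 2: 0.03905. large flies: 0.164 > 0.03905 → include.
Optimal diet: leafhoppers, small flies, large flies — 3 of 3 types.

3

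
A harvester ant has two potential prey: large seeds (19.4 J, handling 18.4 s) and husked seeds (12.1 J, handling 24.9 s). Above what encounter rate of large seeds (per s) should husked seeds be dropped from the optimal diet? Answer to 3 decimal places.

0.046 per s

At the threshold, the rate on large seeds alone equals the profitability of husked seeds: λ·19.4/(1 + λ·18.4) = 12.1/24.9 = 0.4859.
Rearranging, λ(19.4 − 0.4859×18.4) = 0.4859, so λ = 0.4859/10.46 = 0.04646 per s.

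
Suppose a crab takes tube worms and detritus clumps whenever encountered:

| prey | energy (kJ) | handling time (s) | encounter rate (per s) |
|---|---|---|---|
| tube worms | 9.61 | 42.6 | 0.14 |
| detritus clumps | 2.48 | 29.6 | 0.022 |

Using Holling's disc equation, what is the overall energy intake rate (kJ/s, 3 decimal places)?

0.184 kJ/s

R = Σλ_iE_i / (1 + Σλ_ih_i)
Numerator: 0.14×9.61 + 0.022×2.48 = 1.4
Denominator: 1 + 0.14×42.6 + 0.022×29.6 = 7.615
R = 1.4/7.615 = 0.1838 kJ/s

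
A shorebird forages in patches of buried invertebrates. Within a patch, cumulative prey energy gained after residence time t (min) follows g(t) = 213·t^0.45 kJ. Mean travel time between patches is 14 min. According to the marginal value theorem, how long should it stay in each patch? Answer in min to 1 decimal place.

Maximise g(t)/(T+t): set derivative to zero → g'(t)(T+t) = g(t).
g'(t) = 0.45·213·t^-0.55. Setting 0.45·213·t^-0.55 = 213·t^0.45/(14+t) gives 0.45(14+t) = t, so 0.55·t = 0.45×14.
t* = 0.45×14/0.55 = 11.45 min.

11.5 min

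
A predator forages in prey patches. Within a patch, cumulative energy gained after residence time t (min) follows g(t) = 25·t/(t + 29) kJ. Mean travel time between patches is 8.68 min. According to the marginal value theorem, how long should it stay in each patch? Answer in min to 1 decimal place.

15.9 min

Optimal t* satisfies g'(t*) = g(t*)/(T + t*).
g'(t) = 25·29/(t + 29)². Setting 25·29/(t+29)² = 25t/[(t+29)(8.68+t)] gives 29(8.68+t) = t(t+29), so t² = 29×8.68 = 251.7.
t* = √251.7 = 15.87 min.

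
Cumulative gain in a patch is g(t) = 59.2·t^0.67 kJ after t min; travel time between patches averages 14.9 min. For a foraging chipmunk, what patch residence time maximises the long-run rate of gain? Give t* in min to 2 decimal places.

By the marginal value theorem, leave when the instantaneous gain rate g'(t) equals the habitat-wide average g(t)/(T + t).
g'(t) = 0.67·59.2·t^-0.33. Setting 0.67·59.2·t^-0.33 = 59.2·t^0.67/(14.9+t) gives 0.67(14.9+t) = t, so 0.33·t = 0.67×14.9.
t* = 0.67×14.9/0.33 = 30.25 min.

30.25 min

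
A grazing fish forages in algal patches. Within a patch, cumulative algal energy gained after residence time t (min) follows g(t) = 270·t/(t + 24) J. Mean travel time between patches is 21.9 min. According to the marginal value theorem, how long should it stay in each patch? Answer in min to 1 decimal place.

Optimal t* satisfies g'(t*) = g(t*)/(T + t*).
g'(t) = 270·24/(t + 24)². Setting 270·24/(t+24)² = 270t/[(t+24)(21.9+t)] gives 24(21.9+t) = t(t+24), so t² = 24×21.9 = 525.6.
t* = √525.6 = 22.93 min.

22.9 min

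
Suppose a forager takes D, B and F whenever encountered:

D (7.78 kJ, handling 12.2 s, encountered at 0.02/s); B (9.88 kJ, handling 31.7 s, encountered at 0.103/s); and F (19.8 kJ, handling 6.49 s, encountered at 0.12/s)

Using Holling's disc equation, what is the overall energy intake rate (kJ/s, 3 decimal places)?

0.671 kJ/s

Energy encountered per unit search time: 0.02×7.78 + 0.103×9.88 + 0.12×19.8 = 3.549 kJ/s.
Handling time per unit search time: 0.02×12.2 + 0.103×31.7 + 0.12×6.49 = 4.288.
Rate = 3.549/(1 + 4.288) = 0.6712 kJ/s.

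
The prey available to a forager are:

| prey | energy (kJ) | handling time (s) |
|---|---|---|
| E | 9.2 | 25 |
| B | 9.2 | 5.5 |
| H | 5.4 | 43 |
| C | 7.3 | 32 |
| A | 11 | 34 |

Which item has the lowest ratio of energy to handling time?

Profitability E/h (kJ/s): E = 9.2/25 = 0.368, B = 9.2/5.5 = 1.67, H = 5.4/43 = 0.126, C = 7.3/32 = 0.228, A = 11/34 = 0.324.
Ranked: B > E > A > C > H.

H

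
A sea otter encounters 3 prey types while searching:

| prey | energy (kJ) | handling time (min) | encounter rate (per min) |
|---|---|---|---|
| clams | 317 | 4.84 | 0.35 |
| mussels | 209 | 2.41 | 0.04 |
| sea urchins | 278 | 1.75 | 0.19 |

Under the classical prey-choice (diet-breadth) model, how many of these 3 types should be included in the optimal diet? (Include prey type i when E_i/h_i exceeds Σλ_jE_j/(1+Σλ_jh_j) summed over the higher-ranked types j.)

3

E/h in descending order: sea urchins 159, mussels 86.7, clams 65.5 kJ/min. The optimal diet is the largest prefix of this list for which every included type satisfies E_i/h_i > R on the types above it.
Rate on top 1: 39.64. mussels: 86.7 > 39.64 → include.
Rate on top 2: 42.82. clams: 65.5 > 42.82 → include.
Optimal diet: sea urchins, mussels, clams — 3 of 3 types.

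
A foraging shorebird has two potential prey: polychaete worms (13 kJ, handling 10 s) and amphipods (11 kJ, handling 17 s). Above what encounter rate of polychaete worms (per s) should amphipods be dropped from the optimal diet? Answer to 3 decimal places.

The zero-one rule: include amphipods iff E₂/h₂ > λE₁/(1+λh₁). Equality gives the switch point.
λE₁h₂ = E₂ + λE₂h₁ ⇒ λ = E₂/(E₁h₂ − E₂h₁) = 11/(221 − 110) = 0.0991 per s.

0.099 per s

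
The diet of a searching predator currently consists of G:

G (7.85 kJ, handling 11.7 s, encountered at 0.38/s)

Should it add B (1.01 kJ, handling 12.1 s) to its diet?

On G alone, R = ΣλE/(1+Σλh) = 2.983/5.446 = 0.5477 kJ/s.
Profitability of B: 1.01/12.1 = 0.08347 kJ/s.
Since 0.08347 < R, time spent handling B is better spent searching.

No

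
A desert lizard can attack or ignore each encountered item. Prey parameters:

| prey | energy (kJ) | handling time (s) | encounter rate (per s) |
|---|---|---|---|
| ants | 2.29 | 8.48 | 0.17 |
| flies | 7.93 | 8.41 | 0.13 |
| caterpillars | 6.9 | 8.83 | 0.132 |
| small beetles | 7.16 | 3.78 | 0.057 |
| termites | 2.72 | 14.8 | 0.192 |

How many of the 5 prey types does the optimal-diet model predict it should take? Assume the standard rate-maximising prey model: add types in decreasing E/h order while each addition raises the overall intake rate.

Profitabilities (E/h, kJ/s): small beetles 1.89, flies 0.943, caterpillars 0.781, ants 0.27, termites 0.184. Add prey in this order while the next type's profitability exceeds the intake rate on those already taken.
Rate on top 1: 0.3358. flies: 0.943 > 0.3358 → include.
Rate on top 2: 0.6233. caterpillars: 0.781 > 0.6233 → include.
Rate on top 3: 0.6763. ants: 0.27 < 0.6763 → exclude; stop.
Optimal diet: small beetles, flies, caterpillars — 3 of 5 types.

3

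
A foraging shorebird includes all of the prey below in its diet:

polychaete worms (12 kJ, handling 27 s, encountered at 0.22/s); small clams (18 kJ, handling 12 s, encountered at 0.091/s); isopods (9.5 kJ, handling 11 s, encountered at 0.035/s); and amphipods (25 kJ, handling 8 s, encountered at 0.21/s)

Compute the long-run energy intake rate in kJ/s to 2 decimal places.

R = Σλ_iE_i / (1 + Σλ_ih_i)
Numerator: 0.22×12 + 0.091×18 + 0.035×9.5 + 0.21×25 = 9.861
Denominator: 1 + 0.22×27 + 0.091×12 + 0.035×11 + 0.21×8 = 10.1
R = 9.861/10.1 = 0.9766 kJ/s

0.98 kJ/s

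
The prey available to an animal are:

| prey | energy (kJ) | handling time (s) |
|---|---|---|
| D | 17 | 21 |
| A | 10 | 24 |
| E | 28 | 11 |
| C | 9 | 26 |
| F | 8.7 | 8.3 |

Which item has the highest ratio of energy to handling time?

E

Profitability E/h (kJ/s): D = 17/21 = 0.81, A = 10/24 = 0.417, E = 28/11 = 2.55, C = 9/26 = 0.346, F = 8.7/8.3 = 1.05.
Ranked: E > F > D > A > C.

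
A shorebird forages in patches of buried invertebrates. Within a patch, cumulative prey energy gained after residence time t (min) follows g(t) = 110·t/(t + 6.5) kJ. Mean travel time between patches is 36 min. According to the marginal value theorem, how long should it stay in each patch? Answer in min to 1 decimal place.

Optimal t* satisfies g'(t*) = g(t*)/(T + t*).
g'(t) = 110·6.5/(t + 6.5)². Setting 110·6.5/(t+6.5)² = 110t/[(t+6.5)(36+t)] gives 6.5(36+t) = t(t+6.5), so t² = 6.5×36 = 234.
t* = √234 = 15.3 min.

15.3 min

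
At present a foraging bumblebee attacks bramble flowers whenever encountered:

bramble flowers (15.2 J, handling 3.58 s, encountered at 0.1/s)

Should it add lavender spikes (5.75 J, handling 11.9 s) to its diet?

Intake rate on the current diet: R = (0.1×15.2) / (1 + 0.1×3.58) = 1.52/1.358 = 1.119 J/s.
Profitability of lavender spikes: 5.75/11.9 = 0.4832 J/s.
Since 0.4832 < R, time spent handling lavender spikes is better spent searching.

No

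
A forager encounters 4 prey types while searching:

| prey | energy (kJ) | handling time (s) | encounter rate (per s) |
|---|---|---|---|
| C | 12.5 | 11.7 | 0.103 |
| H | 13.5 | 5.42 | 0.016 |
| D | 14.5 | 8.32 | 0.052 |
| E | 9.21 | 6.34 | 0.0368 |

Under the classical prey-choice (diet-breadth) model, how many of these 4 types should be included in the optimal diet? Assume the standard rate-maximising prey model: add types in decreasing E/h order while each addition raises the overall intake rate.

4

E/h in descending order: H 2.49, D 1.74, E 1.45, C 1.07 kJ/s. The optimal diet is the largest prefix of this list for which every included type satisfies E_i/h_i > R on the types above it.
Rate on top 1: 0.1988. D: 1.74 > 0.1988 → include.
Rate on top 2: 0.6384. E: 1.45 > 0.6384 → include.
Rate on top 3: 0.7468. C: 1.07 > 0.7468 → include.
Optimal diet: H, D, E, C — 4 of 4 types.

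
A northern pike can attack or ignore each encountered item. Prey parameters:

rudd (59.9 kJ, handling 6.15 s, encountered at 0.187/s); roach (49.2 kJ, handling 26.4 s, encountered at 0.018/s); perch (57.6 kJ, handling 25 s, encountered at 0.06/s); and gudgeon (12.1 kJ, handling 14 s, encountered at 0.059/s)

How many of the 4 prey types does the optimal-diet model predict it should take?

1

E/h in descending order: rudd 9.74, perch 2.3, roach 1.86, gudgeon 0.864 kJ/s. The optimal diet is the largest prefix of this list for which every included type satisfies E_i/h_i > R on the types above it.
Rate on top 1: 5.21. perch: 2.3 < 5.21 → exclude; stop.
Optimal diet: rudd — 1 of 4 types.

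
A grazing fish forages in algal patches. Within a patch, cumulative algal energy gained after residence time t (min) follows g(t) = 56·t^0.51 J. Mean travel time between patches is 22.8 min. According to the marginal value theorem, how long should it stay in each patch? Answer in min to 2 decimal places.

By the marginal value theorem, leave when the instantaneous gain rate g'(t) equals the habitat-wide average g(t)/(T + t).
g'(t) = 0.51·56·t^-0.49. Setting 0.51·56·t^-0.49 = 56·t^0.51/(22.8+t) gives 0.51(22.8+t) = t, so 0.49·t = 0.51×22.8.
t* = 0.51×22.8/0.49 = 23.73 min.

23.73 min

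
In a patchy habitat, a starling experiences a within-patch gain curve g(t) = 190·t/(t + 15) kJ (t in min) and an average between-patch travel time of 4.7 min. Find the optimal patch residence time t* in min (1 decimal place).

8.4 min

By the marginal value theorem, leave when the instantaneous gain rate g'(t) equals the habitat-wide average g(t)/(T + t).
g'(t) = 190·15/(t + 15)². Setting 190·15/(t+15)² = 190t/[(t+15)(4.7+t)] gives 15(4.7+t) = t(t+15), so t² = 15×4.7 = 70.5.
t* = √70.5 = 8.396 min.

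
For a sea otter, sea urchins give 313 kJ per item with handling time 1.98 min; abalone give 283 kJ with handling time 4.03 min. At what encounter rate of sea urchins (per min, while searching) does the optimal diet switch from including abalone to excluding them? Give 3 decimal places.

0.404 per min

Drop abalone once their profitability E₂/h₂ falls below the rate achievable on sea urchins alone: E₂/h₂ = λE₁/(1 + λh₁).
Solve for λ: λE₁h₂ = E₂(1 + λh₁) → λ(E₁h₂ − E₂h₁) = E₂ → λ = E₂/(E₁h₂ − E₂h₁).
λ = 283/(313×4.03 − 283×1.98) = 283/701.1 = 0.4037 per min.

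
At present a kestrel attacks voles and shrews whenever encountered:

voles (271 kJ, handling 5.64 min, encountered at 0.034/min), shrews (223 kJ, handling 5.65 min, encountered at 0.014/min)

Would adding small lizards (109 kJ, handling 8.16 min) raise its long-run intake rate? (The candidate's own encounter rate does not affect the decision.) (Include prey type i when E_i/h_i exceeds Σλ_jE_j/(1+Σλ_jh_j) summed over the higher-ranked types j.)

Yes

Current rate: (0.034×271 + 0.014×223)/(1 + 0.034×5.64 + 0.014×5.65) = 9.707 kJ/min.
small lizards: E/h = 109/8.16 = 13.36 kJ/min.
13.36 > 9.707, so adding small lizards raises the average — include it.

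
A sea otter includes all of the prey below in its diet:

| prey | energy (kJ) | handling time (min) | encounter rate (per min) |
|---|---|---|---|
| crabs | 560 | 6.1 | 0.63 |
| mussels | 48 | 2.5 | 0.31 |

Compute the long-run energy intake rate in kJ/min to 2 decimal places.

65.45 kJ/min

Energy encountered per unit search time: 0.63×560 + 0.31×48 = 367.7 kJ/min.
Handling time per unit search time: 0.63×6.1 + 0.31×2.5 = 4.618.
Rate = 367.7/(1 + 4.618) = 65.45 kJ/min.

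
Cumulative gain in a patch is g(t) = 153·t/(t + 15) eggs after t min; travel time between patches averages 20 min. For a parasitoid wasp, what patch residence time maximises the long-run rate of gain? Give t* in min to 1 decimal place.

17.3 min

Maximise g(t)/(T+t): set derivative to zero → g'(t)(T+t) = g(t).
g'(t) = 153·15/(t + 15)². Setting 153·15/(t+15)² = 153t/[(t+15)(20+t)] gives 15(20+t) = t(t+15), so t² = 15×20 = 300.
t* = √300 = 17.32 min.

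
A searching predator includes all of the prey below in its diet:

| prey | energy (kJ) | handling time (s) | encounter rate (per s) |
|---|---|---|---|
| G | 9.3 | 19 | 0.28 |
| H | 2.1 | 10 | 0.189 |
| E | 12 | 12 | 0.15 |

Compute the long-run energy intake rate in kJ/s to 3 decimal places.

R = (0.28×9.3 + 0.189×2.1 + 0.15×12) / (1 + 0.28×19 + 0.189×10 + 0.15×12) = 4.801/10.01 = 0.4796 kJ/s.

0.480 kJ/s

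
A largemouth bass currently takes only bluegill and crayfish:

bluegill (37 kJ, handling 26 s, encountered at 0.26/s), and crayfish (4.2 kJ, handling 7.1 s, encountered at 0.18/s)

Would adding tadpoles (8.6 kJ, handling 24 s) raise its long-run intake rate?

No

Current rate: (0.26×37 + 0.18×4.2)/(1 + 0.26×26 + 0.18×7.1) = 1.148 kJ/s.
Profitability of tadpoles: 8.6/24 = 0.3583 kJ/s.
Since 0.3583 < R, time spent handling tadpoles is better spent searching.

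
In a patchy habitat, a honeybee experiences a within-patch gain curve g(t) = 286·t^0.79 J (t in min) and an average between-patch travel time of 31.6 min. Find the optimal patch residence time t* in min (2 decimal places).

Optimal t* satisfies g'(t*) = g(t*)/(T + t*).
g'(t) = 0.79·286·t^-0.21. Setting 0.79·286·t^-0.21 = 286·t^0.79/(31.6+t) gives 0.79(31.6+t) = t, so 0.21·t = 0.79×31.6.
t* = 0.79×31.6/0.21 = 118.9 min.

118.88 min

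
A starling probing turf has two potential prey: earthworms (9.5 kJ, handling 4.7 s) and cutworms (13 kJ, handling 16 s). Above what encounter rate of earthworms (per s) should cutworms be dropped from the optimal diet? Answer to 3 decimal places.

0.143 per s

The zero-one rule: include cutworms iff E₂/h₂ > λE₁/(1+λh₁). Equality gives the switch point.
λE₁h₂ = E₂ + λE₂h₁ ⇒ λ = E₂/(E₁h₂ − E₂h₁) = 13/(152 − 61.1) = 0.143 per s.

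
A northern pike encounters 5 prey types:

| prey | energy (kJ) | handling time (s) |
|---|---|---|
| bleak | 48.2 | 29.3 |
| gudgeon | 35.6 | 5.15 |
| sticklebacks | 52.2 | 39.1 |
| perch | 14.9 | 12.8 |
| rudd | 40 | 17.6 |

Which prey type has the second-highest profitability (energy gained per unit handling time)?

rudd

Profitability E/h (kJ/s): bleak = 48.2/29.3 = 1.65, gudgeon = 35.6/5.15 = 6.91, sticklebacks = 52.2/39.1 = 1.34, perch = 14.9/12.8 = 1.16, rudd = 40/17.6 = 2.27.
Ranked: gudgeon > rudd > bleak > sticklebacks > perch.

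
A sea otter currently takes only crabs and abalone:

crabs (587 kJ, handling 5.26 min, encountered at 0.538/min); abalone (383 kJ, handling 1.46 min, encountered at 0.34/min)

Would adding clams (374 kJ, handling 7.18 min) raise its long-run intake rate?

No

On crabs and abalone alone, R = ΣλE/(1+Σλh) = 446/4.326 = 103.1 kJ/min.
clams: E/h = 374/7.18 = 52.09 kJ/min.
52.09 < 103.1, so adding clams would lower the average — exclude it.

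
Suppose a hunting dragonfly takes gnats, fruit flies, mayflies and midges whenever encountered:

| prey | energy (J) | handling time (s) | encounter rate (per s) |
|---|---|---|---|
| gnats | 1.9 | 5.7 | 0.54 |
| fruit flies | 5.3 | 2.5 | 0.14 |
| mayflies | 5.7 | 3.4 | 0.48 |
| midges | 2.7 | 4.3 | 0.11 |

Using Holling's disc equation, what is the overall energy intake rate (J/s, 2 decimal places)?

0.73 J/s

Energy encountered per unit search time: 0.54×1.9 + 0.14×5.3 + 0.48×5.7 + 0.11×2.7 = 4.801 J/s.
Handling time per unit search time: 0.54×5.7 + 0.14×2.5 + 0.48×3.4 + 0.11×4.3 = 5.533.
Rate = 4.801/(1 + 5.533) = 0.7349 J/s.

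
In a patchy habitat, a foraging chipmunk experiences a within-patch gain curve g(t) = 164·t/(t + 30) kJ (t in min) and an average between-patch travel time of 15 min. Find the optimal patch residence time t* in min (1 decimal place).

By the marginal value theorem, leave when the instantaneous gain rate g'(t) equals the habitat-wide average g(t)/(T + t).
g'(t) = 164·30/(t + 30)². Setting 164·30/(t+30)² = 164t/[(t+30)(15+t)] gives 30(15+t) = t(t+30), so t² = 30×15 = 450.
t* = √450 = 21.21 min.

21.2 min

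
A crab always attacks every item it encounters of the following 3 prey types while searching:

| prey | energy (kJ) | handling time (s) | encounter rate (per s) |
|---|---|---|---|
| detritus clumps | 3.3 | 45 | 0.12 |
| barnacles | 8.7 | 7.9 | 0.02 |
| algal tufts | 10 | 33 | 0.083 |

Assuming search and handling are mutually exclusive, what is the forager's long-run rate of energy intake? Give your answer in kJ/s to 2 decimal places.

0.15 kJ/s

R = Σλ_iE_i / (1 + Σλ_ih_i)
Numerator: 0.12×3.3 + 0.02×8.7 + 0.083×10 = 1.4
Denominator: 1 + 0.12×45 + 0.02×7.9 + 0.083×33 = 9.297
R = 1.4/9.297 = 0.1506 kJ/s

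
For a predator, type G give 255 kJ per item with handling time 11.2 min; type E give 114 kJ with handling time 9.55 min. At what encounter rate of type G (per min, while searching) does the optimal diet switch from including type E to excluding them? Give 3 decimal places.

0.098 per min

At the threshold, the rate on type G alone equals the profitability of type E: λ·255/(1 + λ·11.2) = 114/9.55 = 11.94.
Rearranging, λ(255 − 11.94×11.2) = 11.94, so λ = 11.94/121.3 = 0.09841 per min.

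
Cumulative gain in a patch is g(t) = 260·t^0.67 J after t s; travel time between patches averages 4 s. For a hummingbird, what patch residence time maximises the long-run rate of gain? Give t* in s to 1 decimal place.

8.1 s

Maximise g(t)/(T+t): set derivative to zero → g'(t)(T+t) = g(t).
g'(t) = 0.67·260·t^-0.33. Setting 0.67·260·t^-0.33 = 260·t^0.67/(4+t) gives 0.67(4+t) = t, so 0.33·t = 0.67×4.
t* = 0.67×4/0.33 = 8.121 s.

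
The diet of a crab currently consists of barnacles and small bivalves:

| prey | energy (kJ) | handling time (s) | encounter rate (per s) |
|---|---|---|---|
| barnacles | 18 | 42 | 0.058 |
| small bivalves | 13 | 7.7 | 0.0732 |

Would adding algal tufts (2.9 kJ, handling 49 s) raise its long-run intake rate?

No

Intake rate on the current diet: R = (0.058×18 + 0.0732×13) / (1 + 0.058×42 + 0.0732×7.7) = 1.996/4 = 0.4989 kJ/s.
Profitability of algal tufts: 2.9/49 = 0.05918 kJ/s.
Since 0.05918 < R, time spent handling algal tufts is better spent searching.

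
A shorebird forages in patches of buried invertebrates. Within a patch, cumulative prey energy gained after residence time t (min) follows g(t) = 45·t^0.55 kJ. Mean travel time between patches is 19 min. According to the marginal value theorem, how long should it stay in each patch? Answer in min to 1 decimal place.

23.2 min

Maximise g(t)/(T+t): set derivative to zero → g'(t)(T+t) = g(t).
g'(t) = 0.55·45·t^-0.45. Setting 0.55·45·t^-0.45 = 45·t^0.55/(19+t) gives 0.55(19+t) = t, so 0.45·t = 0.55×19.
t* = 0.55×19/0.45 = 23.22 min.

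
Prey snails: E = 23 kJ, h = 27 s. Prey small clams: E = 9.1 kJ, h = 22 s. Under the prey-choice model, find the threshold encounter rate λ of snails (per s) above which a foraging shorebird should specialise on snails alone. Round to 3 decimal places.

0.035 per s

The zero-one rule: include small clams iff E₂/h₂ > λE₁/(1+λh₁). Equality gives the switch point.
λE₁h₂ = E₂ + λE₂h₁ ⇒ λ = E₂/(E₁h₂ − E₂h₁) = 9.1/(506 − 245.7) = 0.03496 per s.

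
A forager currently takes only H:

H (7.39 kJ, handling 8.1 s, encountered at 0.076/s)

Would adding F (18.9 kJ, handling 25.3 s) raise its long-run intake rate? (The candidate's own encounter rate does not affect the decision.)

Yes

Current rate: (0.076×7.39)/(1 + 0.076×8.1) = 0.3476 kJ/s.
Profitability of F: 18.9/25.3 = 0.747 kJ/s.
Since 0.747 > R, including F increases the long-run rate.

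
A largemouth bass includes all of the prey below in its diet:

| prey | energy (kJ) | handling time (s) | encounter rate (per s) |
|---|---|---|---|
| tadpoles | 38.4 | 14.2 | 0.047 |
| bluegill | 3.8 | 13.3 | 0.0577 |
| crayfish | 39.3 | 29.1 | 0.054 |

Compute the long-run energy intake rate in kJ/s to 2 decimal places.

1.03 kJ/s

R = Σλ_iE_i / (1 + Σλ_ih_i)
Numerator: 0.047×38.4 + 0.0577×3.8 + 0.054×39.3 = 4.146
Denominator: 1 + 0.047×14.2 + 0.0577×13.3 + 0.054×29.1 = 4.006
R = 4.146/4.006 = 1.035 kJ/s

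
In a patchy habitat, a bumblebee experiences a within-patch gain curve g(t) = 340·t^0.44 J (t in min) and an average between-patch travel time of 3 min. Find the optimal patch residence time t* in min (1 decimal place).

2.4 min

Maximise g(t)/(T+t): set derivative to zero → g'(t)(T+t) = g(t).
g'(t) = 0.44·340·t^-0.56. Setting 0.44·340·t^-0.56 = 340·t^0.44/(3+t) gives 0.44(3+t) = t, so 0.56·t = 0.44×3.
t* = 0.44×3/0.56 = 2.357 min.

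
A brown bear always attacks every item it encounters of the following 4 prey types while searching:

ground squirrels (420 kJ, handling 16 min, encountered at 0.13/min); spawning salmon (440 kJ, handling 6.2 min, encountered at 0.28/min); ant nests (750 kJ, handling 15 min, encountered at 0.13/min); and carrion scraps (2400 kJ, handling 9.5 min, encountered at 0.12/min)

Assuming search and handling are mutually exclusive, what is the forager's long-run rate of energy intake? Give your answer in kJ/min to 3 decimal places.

R = (0.13×420 + 0.28×440 + 0.13×750 + 0.12×2400) / (1 + 0.13×16 + 0.28×6.2 + 0.13×15 + 0.12×9.5) = 563.3/7.906 = 71.25 kJ/min.

71.250 kJ/min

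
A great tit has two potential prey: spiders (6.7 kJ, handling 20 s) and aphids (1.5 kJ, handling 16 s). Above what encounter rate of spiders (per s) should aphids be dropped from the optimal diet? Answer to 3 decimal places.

0.019 per s

Drop aphids once their profitability E₂/h₂ falls below the rate achievable on spiders alone: E₂/h₂ = λE₁/(1 + λh₁).
Solve for λ: λE₁h₂ = E₂(1 + λh₁) → λ(E₁h₂ − E₂h₁) = E₂ → λ = E₂/(E₁h₂ − E₂h₁).
λ = 1.5/(6.7×16 − 1.5×20) = 1.5/77.2 = 0.01943 per s.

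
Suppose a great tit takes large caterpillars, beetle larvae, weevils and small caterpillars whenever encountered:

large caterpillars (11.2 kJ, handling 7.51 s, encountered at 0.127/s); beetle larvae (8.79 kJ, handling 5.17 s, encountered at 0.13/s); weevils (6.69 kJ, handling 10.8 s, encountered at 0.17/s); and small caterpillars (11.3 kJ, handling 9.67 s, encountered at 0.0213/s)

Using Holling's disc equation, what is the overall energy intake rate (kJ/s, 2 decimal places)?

Energy encountered per unit search time: 0.127×11.2 + 0.13×8.79 + 0.17×6.69 + 0.0213×11.3 = 3.943 kJ/s.
Handling time per unit search time: 0.127×7.51 + 0.13×5.17 + 0.17×10.8 + 0.0213×9.67 = 3.668.
Rate = 3.943/(1 + 3.668) = 0.8447 kJ/s.

0.84 kJ/s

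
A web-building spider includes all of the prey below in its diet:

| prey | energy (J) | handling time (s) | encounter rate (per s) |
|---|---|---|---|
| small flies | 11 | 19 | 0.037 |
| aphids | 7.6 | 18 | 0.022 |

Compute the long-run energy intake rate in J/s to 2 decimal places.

R = Σλ_iE_i / (1 + Σλ_ih_i)
Numerator: 0.037×11 + 0.022×7.6 = 0.5742
Denominator: 1 + 0.037×19 + 0.022×18 = 2.099
R = 0.5742/2.099 = 0.2736 J/s

0.27 J/s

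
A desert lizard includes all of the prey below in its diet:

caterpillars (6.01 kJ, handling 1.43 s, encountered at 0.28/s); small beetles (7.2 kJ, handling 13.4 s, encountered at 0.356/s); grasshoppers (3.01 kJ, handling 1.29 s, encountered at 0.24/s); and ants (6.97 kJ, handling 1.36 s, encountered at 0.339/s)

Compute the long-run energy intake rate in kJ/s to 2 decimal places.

Energy encountered per unit search time: 0.28×6.01 + 0.356×7.2 + 0.24×3.01 + 0.339×6.97 = 7.331 kJ/s.
Handling time per unit search time: 0.28×1.43 + 0.356×13.4 + 0.24×1.29 + 0.339×1.36 = 5.941.
Rate = 7.331/(1 + 5.941) = 1.056 kJ/s.

1.06 kJ/s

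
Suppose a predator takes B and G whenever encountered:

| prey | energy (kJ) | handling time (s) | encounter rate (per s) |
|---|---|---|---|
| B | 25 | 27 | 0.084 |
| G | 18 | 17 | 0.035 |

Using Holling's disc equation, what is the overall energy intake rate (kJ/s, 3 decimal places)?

0.707 kJ/s

Energy encountered per unit search time: 0.084×25 + 0.035×18 = 2.73 kJ/s.
Handling time per unit search time: 0.084×27 + 0.035×17 = 2.863.
Rate = 2.73/(1 + 2.863) = 0.7067 kJ/s.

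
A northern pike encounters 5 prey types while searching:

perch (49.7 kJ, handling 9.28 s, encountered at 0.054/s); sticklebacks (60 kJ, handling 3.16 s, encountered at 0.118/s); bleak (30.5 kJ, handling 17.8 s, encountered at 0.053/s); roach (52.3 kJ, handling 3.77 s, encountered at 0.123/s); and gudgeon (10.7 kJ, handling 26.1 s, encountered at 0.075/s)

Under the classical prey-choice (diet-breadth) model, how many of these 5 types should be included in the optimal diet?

2

Profitabilities (E/h, kJ/s): sticklebacks 19, roach 13.9, perch 5.36, bleak 1.71, gudgeon 0.41. Add prey in this order while the next type's profitability exceeds the intake rate on those already taken.
Rate on top 1: 5.157. roach: 13.9 > 5.157 → include.
Rate on top 2: 7.358. perch: 5.36 < 7.358 → exclude; stop.
Optimal diet: sticklebacks, roach — 2 of 5 types.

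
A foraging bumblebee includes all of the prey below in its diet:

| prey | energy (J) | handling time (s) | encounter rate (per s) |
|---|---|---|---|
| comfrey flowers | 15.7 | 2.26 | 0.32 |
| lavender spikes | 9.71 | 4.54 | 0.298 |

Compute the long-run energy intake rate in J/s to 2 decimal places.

2.57 J/s

R = Σλ_iE_i / (1 + Σλ_ih_i)
Numerator: 0.32×15.7 + 0.298×9.71 = 7.918
Denominator: 1 + 0.32×2.26 + 0.298×4.54 = 3.076
R = 7.918/3.076 = 2.574 J/s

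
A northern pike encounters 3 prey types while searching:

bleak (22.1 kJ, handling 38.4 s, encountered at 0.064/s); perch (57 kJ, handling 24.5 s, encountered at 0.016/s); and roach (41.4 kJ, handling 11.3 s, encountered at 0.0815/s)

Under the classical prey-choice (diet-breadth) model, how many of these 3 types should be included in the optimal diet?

Profitabilities (E/h, kJ/s): roach 3.66, perch 2.33, bleak 0.576. Add prey in this order while the next type's profitability exceeds the intake rate on those already taken.
Rate on top 1: 1.756. perch: 2.33 > 1.756 → include.
Rate on top 2: 1.853. bleak: 0.576 < 1.853 → exclude; stop.
Optimal diet: roach, perch — 2 of 3 types.

2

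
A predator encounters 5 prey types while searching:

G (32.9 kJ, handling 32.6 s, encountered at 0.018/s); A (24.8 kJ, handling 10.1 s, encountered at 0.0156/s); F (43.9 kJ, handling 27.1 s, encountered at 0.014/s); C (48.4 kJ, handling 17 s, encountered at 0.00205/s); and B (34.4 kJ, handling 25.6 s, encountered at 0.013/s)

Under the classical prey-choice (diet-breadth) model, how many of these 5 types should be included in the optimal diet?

5

Profitabilities (E/h, kJ/s): C 2.85, A 2.46, F 1.62, B 1.34, G 1.01. Add prey in this order while the next type's profitability exceeds the intake rate on those already taken.
Rate on top 1: 0.09588. A: 2.46 > 0.09588 → include.
Rate on top 2: 0.4077. F: 1.62 > 0.4077 → include.
Rate on top 3: 0.7003. B: 1.34 > 0.7003 → include.
Rate on top 4: 0.8127. G: 1.01 > 0.8127 → include.
Optimal diet: C, A, F, B, G — 5 of 5 types.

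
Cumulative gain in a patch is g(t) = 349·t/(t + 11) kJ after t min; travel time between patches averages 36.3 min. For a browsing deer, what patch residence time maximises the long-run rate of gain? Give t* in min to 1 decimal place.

Optimal t* satisfies g'(t*) = g(t*)/(T + t*).
g'(t) = 349·11/(t + 11)². Setting 349·11/(t+11)² = 349t/[(t+11)(36.3+t)] gives 11(36.3+t) = t(t+11), so t² = 11×36.3 = 399.3.
t* = √399.3 = 19.98 min.

20.0 min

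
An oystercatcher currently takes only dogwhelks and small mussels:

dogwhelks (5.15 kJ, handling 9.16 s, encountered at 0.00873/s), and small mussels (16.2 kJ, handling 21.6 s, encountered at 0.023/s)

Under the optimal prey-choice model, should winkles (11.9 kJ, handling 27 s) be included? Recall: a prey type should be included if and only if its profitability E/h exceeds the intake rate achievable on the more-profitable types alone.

Yes

On dogwhelks and small mussels alone, R = ΣλE/(1+Σλh) = 0.4176/1.577 = 0.2648 kJ/s.
winkles: E/h = 11.9/27 = 0.4407 kJ/s.
Since 0.4407 > R, including winkles increases the long-run rate.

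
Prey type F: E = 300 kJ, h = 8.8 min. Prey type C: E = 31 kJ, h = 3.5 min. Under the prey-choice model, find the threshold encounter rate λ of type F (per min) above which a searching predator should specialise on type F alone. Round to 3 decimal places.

Drop type C once their profitability E₂/h₂ falls below the rate achievable on type F alone: E₂/h₂ = λE₁/(1 + λh₁).
Solve for λ: λE₁h₂ = E₂(1 + λh₁) → λ(E₁h₂ − E₂h₁) = E₂ → λ = E₂/(E₁h₂ − E₂h₁).
λ = 31/(300×3.5 − 31×8.8) = 31/777.2 = 0.03989 per min.

0.040 per min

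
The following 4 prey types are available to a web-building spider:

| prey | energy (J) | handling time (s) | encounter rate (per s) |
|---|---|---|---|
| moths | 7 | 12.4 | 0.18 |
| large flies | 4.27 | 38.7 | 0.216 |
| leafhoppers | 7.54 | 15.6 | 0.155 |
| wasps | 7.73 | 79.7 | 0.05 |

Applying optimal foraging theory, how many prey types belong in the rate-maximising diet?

E/h in descending order: moths 0.565, leafhoppers 0.483, large flies 0.11, wasps 0.097 J/s. The optimal diet is the largest prefix of this list for which every included type satisfies E_i/h_i > R on the types above it.
Rate on top 1: 0.3899. leafhoppers: 0.483 > 0.3899 → include.
Rate on top 2: 0.4299. large flies: 0.11 < 0.4299 → exclude; stop.
Optimal diet: moths, leafhoppers — 2 of 4 types.

2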